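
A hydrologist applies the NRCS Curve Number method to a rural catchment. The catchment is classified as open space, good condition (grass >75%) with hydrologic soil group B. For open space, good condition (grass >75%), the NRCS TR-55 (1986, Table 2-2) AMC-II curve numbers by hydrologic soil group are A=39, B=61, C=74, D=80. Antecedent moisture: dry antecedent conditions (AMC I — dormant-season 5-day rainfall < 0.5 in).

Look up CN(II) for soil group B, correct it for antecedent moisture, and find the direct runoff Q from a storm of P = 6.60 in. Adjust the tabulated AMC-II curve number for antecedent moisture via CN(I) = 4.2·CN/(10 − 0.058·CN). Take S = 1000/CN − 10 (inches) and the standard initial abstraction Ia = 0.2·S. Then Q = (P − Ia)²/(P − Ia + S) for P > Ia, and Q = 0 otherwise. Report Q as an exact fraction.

Q = 57623281/85594285 in ≈ 0.673 in

NRCS table: open space, good condition (grass >75%), soil group B → CN(II) = 61
CN(I) from CN(II)=61: (4.2·61)/(10 − 0.058·61) = 42700/1077 ≈ 39.647
Max retention: S = 1000/(42700/1077) − 10 = 6500/427 in (≈ 15.222 in)
Initial abstraction Ia = S/5 = (6500/427)/5 = 1300/427 ≈ 3.044 in
Excess rainfall: 6.600 − 3.044 = 3.556 in; P > Ia so Q > 0
Q: (7591/2135)² ÷ (40091/2135) = 57623281/85594285 in (≈ 0.673 in)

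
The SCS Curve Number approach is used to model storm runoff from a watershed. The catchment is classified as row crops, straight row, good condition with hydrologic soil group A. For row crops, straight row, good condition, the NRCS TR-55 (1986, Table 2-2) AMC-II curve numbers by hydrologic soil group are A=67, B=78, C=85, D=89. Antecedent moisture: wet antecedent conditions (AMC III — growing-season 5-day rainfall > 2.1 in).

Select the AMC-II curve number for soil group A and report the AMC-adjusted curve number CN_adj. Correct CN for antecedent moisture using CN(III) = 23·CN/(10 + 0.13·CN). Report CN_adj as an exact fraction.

CN_adj = 154100/1871 ≈ 82.362

NRCS table: row crops, straight row, good condition, soil group A → CN(II) = 67
Adjust CN=67 to AMC III: 23·67/(10 + 0.13·67) → 1541 ÷ (1871/100) = 154100/1871 ≈ 82.362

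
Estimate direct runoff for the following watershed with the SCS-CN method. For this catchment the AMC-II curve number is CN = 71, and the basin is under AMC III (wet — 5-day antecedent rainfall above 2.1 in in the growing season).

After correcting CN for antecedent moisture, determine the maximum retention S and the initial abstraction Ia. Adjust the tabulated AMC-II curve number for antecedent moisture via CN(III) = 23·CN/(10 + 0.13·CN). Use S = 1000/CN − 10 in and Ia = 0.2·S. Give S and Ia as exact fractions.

Wet (AMC III): CN(III) = 23·71/(10 + 0.13·71) = 1633/(1923/100) = 163300/1923 ≈ 84.919
Max retention: S = 1000/(163300/1923) − 10 = 2900/1633 in (≈ 1.776 in)
Ia = 0.2S: 0.2·1.776 = 0.355 in (exactly 580/1633)

S = 2900/1633 in ≈ 1.776 in; Ia = 580/1633 in ≈ 0.355 in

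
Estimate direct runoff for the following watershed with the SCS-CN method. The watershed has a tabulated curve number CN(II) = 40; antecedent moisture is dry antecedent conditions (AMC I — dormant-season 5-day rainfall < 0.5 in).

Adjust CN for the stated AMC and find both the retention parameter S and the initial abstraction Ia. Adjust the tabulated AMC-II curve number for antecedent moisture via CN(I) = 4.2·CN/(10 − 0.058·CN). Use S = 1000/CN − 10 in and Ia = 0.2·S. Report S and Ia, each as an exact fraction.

Dry (AMC I): CN(I) = 4.2·40/(10 − 0.058·40) = 168/(192/25) = 175/8 ≈ 21.875
Retention S: 1000/CN − 10 with CN=21.875 → S = 250/7 ≈ 35.714 in
Initial abstraction Ia = S/5 = (250/7)/5 = 50/7 ≈ 7.143 in

S = 250/7 in ≈ 35.714 in; Ia = 50/7 in ≈ 7.143 in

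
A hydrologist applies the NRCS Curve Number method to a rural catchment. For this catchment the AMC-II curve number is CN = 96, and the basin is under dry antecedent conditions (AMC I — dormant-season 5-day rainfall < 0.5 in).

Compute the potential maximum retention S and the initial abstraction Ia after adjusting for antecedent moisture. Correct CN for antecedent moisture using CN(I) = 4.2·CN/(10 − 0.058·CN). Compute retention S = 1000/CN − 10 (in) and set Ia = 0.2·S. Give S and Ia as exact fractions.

S = 125/126 in ≈ 0.992 in; Ia = 25/126 in ≈ 0.198 in

Dry (AMC I): CN(I) = 4.2·96/(10 − 0.058·96) = (2016/5)/(554/125) = 25200/277 ≈ 90.975
S = 1000/(25200/277) − 10 = 125/126 in ≈ 0.992 in
Ia = 0.2S: 0.2·0.992 = 0.198 in (exactly 25/126)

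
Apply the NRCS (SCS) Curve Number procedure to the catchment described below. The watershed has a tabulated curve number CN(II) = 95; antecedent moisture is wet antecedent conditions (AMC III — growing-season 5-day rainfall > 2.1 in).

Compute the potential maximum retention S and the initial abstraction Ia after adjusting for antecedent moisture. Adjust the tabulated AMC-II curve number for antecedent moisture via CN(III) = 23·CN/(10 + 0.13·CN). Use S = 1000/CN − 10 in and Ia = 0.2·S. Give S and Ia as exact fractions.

S = 100/437 in ≈ 0.229 in; Ia = 20/437 in ≈ 0.046 in

Adjust CN=95 to AMC III: 23·95/(10 + 0.13·95) → 2185 ÷ (447/20) = 43700/447 ≈ 97.763
Retention S: 1000/CN − 10 with CN=97.763 → S = 100/437 ≈ 0.229 in
Initial abstraction Ia = S/5 = (100/437)/5 = 20/437 ≈ 0.046 in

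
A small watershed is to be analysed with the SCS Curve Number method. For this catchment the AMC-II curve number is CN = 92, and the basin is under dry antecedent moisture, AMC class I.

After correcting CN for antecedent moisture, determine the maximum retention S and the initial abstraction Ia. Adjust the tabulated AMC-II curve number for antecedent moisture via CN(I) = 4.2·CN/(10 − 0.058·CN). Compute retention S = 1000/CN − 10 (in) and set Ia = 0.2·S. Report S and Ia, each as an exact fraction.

S = 1000/483 in ≈ 2.070 in; Ia = 200/483 in ≈ 0.414 in

CN(I) from CN(II)=92: (4.2·92)/(10 − 0.058·92) = 48300/583 ≈ 82.847
Max retention: S = 1000/(48300/583) − 10 = 1000/483 in (≈ 2.070 in)
Ia = 0.2S: 0.2·2.070 = 0.414 in (exactly 200/483)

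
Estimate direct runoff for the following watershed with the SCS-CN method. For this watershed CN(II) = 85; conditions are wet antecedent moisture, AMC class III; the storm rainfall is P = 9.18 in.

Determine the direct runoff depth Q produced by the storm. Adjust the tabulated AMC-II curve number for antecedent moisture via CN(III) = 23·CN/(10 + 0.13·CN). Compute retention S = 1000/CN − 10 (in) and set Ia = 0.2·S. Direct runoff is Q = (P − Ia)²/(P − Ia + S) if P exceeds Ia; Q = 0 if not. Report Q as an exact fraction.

Adjust CN=85 to AMC III: 23·85/(10 + 0.13·85) → 1955 ÷ (421/20) = 39100/421 ≈ 92.874
Retention S: 1000/CN − 10 with CN=92.874 → S = 300/391 ≈ 0.767 in
Initial abstraction Ia = S/5 = (300/391)/5 = 60/391 ≈ 0.153 in
P − Ia = 9.180 − 0.153 = 176469/19550 ≈ 9.027 in (> 0, runoff occurs)
Runoff Q = (P−Ia)²/(P−Ia+S) = (9.027)²/(9.027+0.767) = 10380435987/1247739650 ≈ 8.319 in

Q = 10380435987/1247739650 in ≈ 8.319 in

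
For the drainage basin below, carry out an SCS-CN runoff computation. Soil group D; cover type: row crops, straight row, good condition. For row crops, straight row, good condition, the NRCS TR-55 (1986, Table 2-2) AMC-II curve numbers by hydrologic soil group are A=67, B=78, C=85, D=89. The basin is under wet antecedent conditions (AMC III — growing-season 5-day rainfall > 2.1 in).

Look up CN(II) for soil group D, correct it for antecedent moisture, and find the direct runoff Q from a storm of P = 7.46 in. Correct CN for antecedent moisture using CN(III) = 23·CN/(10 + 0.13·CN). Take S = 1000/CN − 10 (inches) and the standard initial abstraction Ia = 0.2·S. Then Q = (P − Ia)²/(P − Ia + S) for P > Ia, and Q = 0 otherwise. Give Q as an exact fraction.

Q = 566302905961/82650797850 in ≈ 6.852 in

NRCS table: row crops, straight row, good condition, soil group D → CN(II) = 89
Wet (AMC III): CN(III) = 23·89/(10 + 0.13·89) = 2047/(2157/100) = 204700/2157 ≈ 94.900
Retention S: 1000/CN − 10 with CN=94.900 → S = 1100/2047 ≈ 0.537 in
Initial abstraction Ia = S/5 = (1100/2047)/5 = 220/2047 ≈ 0.107 in
P − Ia = 7.460 − 0.107 = 752531/102350 ≈ 7.353 in (> 0, runoff occurs)
Q = (752531/102350)²/((752531/102350) + 1100/2047) = (566302905961/10475522500)/(807531/102350) = 566302905961/82650797850 in ≈ 6.852 in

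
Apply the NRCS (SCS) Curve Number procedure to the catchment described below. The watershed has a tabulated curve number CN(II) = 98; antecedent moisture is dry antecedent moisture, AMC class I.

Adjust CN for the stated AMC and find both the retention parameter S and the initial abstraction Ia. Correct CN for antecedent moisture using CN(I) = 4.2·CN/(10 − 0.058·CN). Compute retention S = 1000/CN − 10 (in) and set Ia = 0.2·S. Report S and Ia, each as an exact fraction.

Adjust CN=98 to AMC I: 4.2·98/(10 − 0.058·98) → (2058/5) ÷ (1079/250) = 102900/1079 ≈ 95.366
Retention S: 1000/CN − 10 with CN=95.366 → S = 500/1029 ≈ 0.486 in
Initial abstraction Ia = S/5 = (500/1029)/5 = 100/1029 ≈ 0.097 in

S = 500/1029 in ≈ 0.486 in; Ia = 100/1029 in ≈ 0.097 in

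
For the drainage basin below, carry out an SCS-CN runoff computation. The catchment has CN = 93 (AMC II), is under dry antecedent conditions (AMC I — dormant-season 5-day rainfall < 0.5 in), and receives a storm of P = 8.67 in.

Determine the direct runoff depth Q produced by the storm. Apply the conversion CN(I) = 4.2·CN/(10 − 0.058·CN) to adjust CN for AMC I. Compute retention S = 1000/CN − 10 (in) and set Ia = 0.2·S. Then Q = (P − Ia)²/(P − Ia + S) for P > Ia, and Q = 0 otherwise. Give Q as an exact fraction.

Dry (AMC I): CN(I) = 4.2·93/(10 − 0.058·93) = (1953/5)/(2303/500) = 27900/329 ≈ 84.802
Retention S: 1000/CN − 10 with CN=84.802 → S = 500/279 ≈ 1.792 in
Ia = 0.2S: 0.2·1.792 = 0.358 in (exactly 100/279)
Since P=8.670 > Ia=0.358: effective rainfall P−Ia = 231893/27900 in
Q: (231893/27900)² ÷ (281893/27900) = 53774363449/7864814700 in (≈ 6.837 in)

Q = 53774363449/7864814700 in ≈ 6.837 in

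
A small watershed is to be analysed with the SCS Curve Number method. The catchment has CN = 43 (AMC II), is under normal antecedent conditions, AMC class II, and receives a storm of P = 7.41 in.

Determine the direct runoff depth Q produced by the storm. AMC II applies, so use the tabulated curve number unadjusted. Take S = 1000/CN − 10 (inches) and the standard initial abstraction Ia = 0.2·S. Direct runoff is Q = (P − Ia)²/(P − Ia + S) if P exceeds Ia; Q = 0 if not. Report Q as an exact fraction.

AMC II — tabulated CN = 43 applies directly.
Max retention: S = 1000/43 − 10 = 570/43 in (≈ 13.256 in)
Initial abstraction Ia = S/5 = (570/43)/5 = 114/43 ≈ 2.651 in
Since P=7.410 > Ia=2.651: effective rainfall P−Ia = 20463/4300 in
Q: (20463/4300)² ÷ (77463/4300) = 2448739/1947900 in (≈ 1.257 in)

Q = 2448739/1947900 in ≈ 1.257 in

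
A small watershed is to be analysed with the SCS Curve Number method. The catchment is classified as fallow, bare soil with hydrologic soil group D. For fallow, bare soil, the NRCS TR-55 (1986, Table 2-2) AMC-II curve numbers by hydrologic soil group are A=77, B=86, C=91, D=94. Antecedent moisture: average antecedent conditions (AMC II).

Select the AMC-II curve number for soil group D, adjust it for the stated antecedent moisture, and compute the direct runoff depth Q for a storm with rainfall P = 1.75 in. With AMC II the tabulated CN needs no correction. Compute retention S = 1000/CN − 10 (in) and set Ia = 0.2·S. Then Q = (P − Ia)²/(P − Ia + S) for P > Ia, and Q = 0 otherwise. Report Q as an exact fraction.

NRCS table: fallow, bare soil, soil group D → CN(II) = 94
Average conditions: CN = 94 (no AMC adjustment).
S = 1000/94 − 10 = 30/47 in ≈ 0.638 in
Ia = 0.2S: 0.2·0.638 = 0.128 in (exactly 6/47)
P − Ia = 1.750 − 0.128 = 305/188 ≈ 1.622 in (> 0, runoff occurs)
Q = (305/188)²/((305/188) + 30/47) = (93025/35344)/(425/188) = 3721/3196 in ≈ 1.164 in

Q = 3721/3196 in ≈ 1.164 in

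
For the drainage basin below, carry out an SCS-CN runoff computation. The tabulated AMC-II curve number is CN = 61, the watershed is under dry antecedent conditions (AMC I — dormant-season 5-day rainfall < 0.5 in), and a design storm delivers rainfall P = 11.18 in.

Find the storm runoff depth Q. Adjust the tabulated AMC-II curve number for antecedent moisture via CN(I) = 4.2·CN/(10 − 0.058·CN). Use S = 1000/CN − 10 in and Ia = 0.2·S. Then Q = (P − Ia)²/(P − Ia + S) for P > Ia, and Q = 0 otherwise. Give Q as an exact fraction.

Q = 2320712173/819007350 in ≈ 2.834 in

Dry (AMC I): CN(I) = 4.2·61/(10 − 0.058·61) = (1281/5)/(3231/500) = 42700/1077 ≈ 39.647
Max retention: S = 1000/(42700/1077) − 10 = 6500/427 in (≈ 15.222 in)
Ia = 0.2S: 0.2·15.222 = 3.044 in (exactly 1300/427)
Since P=11.180 > Ia=3.044: effective rainfall P−Ia = 173693/21350 in
Q: (173693/21350)² ÷ (498693/21350) = 2320712173/819007350 in (≈ 2.834 in)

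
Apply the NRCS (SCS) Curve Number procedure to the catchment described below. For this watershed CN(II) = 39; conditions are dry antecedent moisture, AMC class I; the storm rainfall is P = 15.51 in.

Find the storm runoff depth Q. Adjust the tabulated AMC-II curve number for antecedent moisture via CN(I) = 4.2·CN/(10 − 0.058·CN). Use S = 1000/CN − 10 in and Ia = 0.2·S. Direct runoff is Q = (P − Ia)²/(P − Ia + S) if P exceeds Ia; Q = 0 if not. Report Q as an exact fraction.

Dry (AMC I): CN(I) = 4.2·39/(10 − 0.058·39) = (819/5)/(3869/500) = 81900/3869 ≈ 21.168
Retention S: 1000/CN − 10 with CN=21.168 → S = 30500/819 ≈ 37.241 in
Ia = 0.2·(30500/819) = 6100/819 in ≈ 7.448 in
Excess rainfall: 15.510 − 7.448 = 8.062 in; P > Ia so Q > 0
Runoff Q = (P−Ia)²/(P−Ia+S) = (8.062)²/(8.062+37.241) = 435955152361/303871031100 ≈ 1.435 in

Q = 435955152361/303871031100 in ≈ 1.435 in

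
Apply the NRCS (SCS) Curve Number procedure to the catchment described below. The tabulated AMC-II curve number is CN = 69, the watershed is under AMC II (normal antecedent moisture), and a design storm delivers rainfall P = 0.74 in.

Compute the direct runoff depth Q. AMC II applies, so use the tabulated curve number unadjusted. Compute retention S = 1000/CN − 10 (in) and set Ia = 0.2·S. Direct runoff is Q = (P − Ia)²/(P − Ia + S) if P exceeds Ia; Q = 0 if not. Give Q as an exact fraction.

Q = 0 in ≈ 0.000 in

CN(II) = 69; AMC II needs no correction.
S = 1000/69 − 10 = 310/69 in ≈ 4.493 in
Ia = 0.2·(310/69) = 62/69 in ≈ 0.899 in
P = 0.740 ≤ Ia = 0.899 in: entire storm abstracted, Q = 0.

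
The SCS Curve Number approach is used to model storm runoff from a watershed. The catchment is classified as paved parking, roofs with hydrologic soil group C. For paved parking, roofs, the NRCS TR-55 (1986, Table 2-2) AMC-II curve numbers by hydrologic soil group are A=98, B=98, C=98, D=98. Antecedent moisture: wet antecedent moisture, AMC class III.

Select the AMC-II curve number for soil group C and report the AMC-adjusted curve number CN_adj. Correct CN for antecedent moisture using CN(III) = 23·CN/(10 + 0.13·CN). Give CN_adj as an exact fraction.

NRCS table: paved parking, roofs, soil group C → CN(II) = 98
Adjust CN=98 to AMC III: 23·98/(10 + 0.13·98) → 2254 ÷ (1137/50) = 112700/1137 ≈ 99.120

CN_adj = 112700/1137 ≈ 99.120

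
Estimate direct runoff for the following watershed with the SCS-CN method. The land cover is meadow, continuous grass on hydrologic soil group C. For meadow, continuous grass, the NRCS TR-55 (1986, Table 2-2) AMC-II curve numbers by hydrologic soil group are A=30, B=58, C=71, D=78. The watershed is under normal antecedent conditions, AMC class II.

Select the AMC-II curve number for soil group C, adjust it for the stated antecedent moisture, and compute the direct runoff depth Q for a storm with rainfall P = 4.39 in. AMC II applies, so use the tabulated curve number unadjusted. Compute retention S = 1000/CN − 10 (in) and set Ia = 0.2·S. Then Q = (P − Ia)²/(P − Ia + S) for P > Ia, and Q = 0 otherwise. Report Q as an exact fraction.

Q = 643586161/386019900 in ≈ 1.667 in

NRCS table: meadow, continuous grass, soil group C → CN(II) = 71
AMC II — tabulated CN = 71 applies directly.
S = 1000/71 − 10 = 290/71 in ≈ 4.085 in
Ia = 0.2S: 0.2·4.085 = 0.817 in (exactly 58/71)
P − Ia = 4.390 − 0.817 = 25369/7100 ≈ 3.573 in (> 0, runoff occurs)
Runoff Q = (P−Ia)²/(P−Ia+S) = (3.573)²/(3.573+4.085) = 643586161/386019900 ≈ 1.667 in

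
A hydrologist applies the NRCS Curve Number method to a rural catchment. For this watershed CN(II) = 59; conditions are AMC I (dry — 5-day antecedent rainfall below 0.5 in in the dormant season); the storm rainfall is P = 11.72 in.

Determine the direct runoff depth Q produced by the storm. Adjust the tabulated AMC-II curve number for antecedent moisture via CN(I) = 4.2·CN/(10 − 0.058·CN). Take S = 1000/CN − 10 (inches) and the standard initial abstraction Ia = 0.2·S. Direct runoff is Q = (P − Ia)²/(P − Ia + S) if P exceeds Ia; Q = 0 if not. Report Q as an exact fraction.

Adjust CN=59 to AMC I: 4.2·59/(10 − 0.058·59) → (1239/5) ÷ (3289/500) = 123900/3289 ≈ 37.671
Retention S: 1000/CN − 10 with CN=37.671 → S = 20500/1239 ≈ 16.546 in
Initial abstraction Ia = S/5 = (20500/1239)/5 = 4100/1239 ≈ 3.309 in
Since P=11.720 > Ia=3.309: effective rainfall P−Ia = 260527/30975 in
Q = (260527/30975)²/((260527/30975) + 20500/1239) = (67874317729/959450625)/(773027/30975) = 67874317729/23944511325 in ≈ 2.835 in

Q = 67874317729/23944511325 in ≈ 2.835 in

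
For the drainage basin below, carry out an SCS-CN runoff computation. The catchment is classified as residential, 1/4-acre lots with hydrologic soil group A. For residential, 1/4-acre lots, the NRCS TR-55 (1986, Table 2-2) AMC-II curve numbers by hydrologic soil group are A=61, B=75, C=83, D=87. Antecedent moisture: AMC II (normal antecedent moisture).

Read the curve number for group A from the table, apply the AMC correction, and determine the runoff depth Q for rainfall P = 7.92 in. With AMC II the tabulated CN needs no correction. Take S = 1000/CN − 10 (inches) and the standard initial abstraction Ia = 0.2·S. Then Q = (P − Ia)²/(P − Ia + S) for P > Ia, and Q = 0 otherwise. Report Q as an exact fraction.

Q = 17096064/5052325 in ≈ 3.384 in

NRCS table: residential, 1/4-acre lots, soil group A → CN(II) = 61
CN(II) = 61; AMC II needs no correction.
Max retention: S = 1000/61 − 10 = 390/61 in (≈ 6.393 in)
Initial abstraction Ia = S/5 = (390/61)/5 = 78/61 ≈ 1.279 in
Excess rainfall: 7.920 − 1.279 = 6.641 in; P > Ia so Q > 0
Runoff Q = (P−Ia)²/(P−Ia+S) = (6.641)²/(6.641+6.393) = 17096064/5052325 ≈ 3.384 in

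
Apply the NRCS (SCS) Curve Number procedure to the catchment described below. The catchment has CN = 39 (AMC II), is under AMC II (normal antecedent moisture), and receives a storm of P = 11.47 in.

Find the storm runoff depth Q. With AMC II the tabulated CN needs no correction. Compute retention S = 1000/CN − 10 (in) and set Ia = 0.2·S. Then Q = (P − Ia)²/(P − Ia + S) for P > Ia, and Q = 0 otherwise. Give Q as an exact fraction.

Q = 1058396089/364778700 in ≈ 2.901 in

AMC II — tabulated CN = 39 applies directly.
Max retention: S = 1000/39 − 10 = 610/39 in (≈ 15.641 in)
Ia = 0.2S: 0.2·15.641 = 3.128 in (exactly 122/39)
Excess rainfall: 11.470 − 3.128 = 8.342 in; P > Ia so Q > 0
Runoff Q = (P−Ia)²/(P−Ia+S) = (8.342)²/(8.342+15.641) = 1058396089/364778700 ≈ 2.901 in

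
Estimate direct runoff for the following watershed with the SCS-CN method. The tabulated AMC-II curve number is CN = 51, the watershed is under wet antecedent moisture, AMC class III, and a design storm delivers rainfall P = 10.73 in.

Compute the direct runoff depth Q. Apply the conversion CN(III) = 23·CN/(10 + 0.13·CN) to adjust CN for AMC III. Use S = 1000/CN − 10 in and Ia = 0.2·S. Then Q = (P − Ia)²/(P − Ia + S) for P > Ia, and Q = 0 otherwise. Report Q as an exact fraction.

Q = 1347059675641/193618781700 in ≈ 6.957 in

Adjust CN=51 to AMC III: 23·51/(10 + 0.13·51) → 1173 ÷ (1663/100) = 117300/1663 ≈ 70.535
Max retention: S = 1000/(117300/1663) − 10 = 4900/1173 in (≈ 4.177 in)
Initial abstraction Ia = S/5 = (4900/1173)/5 = 980/1173 ≈ 0.835 in
P − Ia = 10.730 − 0.835 = 1160629/117300 ≈ 9.895 in (> 0, runoff occurs)
Q: (1160629/117300)² ÷ (1650629/117300) = 1347059675641/193618781700 in (≈ 6.957 in)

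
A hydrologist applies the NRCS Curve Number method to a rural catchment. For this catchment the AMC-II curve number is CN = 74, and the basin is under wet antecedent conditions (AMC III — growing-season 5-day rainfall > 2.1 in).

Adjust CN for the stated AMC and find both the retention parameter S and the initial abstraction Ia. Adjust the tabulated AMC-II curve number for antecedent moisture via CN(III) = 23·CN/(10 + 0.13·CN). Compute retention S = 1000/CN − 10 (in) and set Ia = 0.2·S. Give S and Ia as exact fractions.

S = 1300/851 in ≈ 1.528 in; Ia = 260/851 in ≈ 0.306 in

Wet (AMC III): CN(III) = 23·74/(10 + 0.13·74) = 1702/(981/50) = 85100/981 ≈ 86.748
Retention S: 1000/CN − 10 with CN=86.748 → S = 1300/851 ≈ 1.528 in
Ia = 0.2·(1300/851) = 260/851 in ≈ 0.306 in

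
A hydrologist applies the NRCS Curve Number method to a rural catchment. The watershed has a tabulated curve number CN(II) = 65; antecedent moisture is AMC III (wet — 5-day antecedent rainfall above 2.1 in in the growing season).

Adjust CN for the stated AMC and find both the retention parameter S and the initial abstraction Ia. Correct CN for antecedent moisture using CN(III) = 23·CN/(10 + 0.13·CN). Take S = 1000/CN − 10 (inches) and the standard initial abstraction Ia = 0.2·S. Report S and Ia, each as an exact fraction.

S = 700/299 in ≈ 2.341 in; Ia = 140/299 in ≈ 0.468 in

Wet (AMC III): CN(III) = 23·65/(10 + 0.13·65) = 1495/(369/20) = 29900/369 ≈ 81.030
Retention S: 1000/CN − 10 with CN=81.030 → S = 700/299 ≈ 2.341 in
Ia = 0.2S: 0.2·2.341 = 0.468 in (exactly 140/299)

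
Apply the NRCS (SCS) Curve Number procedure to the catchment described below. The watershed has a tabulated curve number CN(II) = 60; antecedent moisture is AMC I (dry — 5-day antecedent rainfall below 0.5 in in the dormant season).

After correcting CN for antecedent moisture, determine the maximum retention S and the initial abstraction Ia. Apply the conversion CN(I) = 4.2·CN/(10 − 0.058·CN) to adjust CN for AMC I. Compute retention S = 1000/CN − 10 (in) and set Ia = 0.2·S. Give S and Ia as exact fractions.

S = 1000/63 in ≈ 15.873 in; Ia = 200/63 in ≈ 3.175 in

Dry (AMC I): CN(I) = 4.2·60/(10 − 0.058·60) = 252/(163/25) = 6300/163 ≈ 38.650
S = 1000/(6300/163) − 10 = 1000/63 in ≈ 15.873 in
Initial abstraction Ia = S/5 = (1000/63)/5 = 200/63 ≈ 3.175 in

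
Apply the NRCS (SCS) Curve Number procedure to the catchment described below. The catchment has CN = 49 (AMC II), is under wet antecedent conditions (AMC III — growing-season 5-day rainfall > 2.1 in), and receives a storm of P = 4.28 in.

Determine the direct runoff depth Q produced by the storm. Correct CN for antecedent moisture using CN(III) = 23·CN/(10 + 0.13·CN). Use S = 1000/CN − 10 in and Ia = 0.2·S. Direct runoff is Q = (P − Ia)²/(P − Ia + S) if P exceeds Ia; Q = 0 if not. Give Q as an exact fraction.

Q = 9041917921/6271445075 in ≈ 1.442 in

Adjust CN=49 to AMC III: 23·49/(10 + 0.13·49) → 1127 ÷ (1637/100) = 112700/1637 ≈ 68.845
Max retention: S = 1000/(112700/1637) − 10 = 5100/1127 in (≈ 4.525 in)
Ia = 0.2S: 0.2·4.525 = 0.905 in (exactly 1020/1127)
Excess rainfall: 4.280 − 0.905 = 3.375 in; P > Ia so Q > 0
Runoff Q = (P−Ia)²/(P−Ia+S) = (3.375)²/(3.375+4.525) = 9041917921/6271445075 ≈ 1.442 in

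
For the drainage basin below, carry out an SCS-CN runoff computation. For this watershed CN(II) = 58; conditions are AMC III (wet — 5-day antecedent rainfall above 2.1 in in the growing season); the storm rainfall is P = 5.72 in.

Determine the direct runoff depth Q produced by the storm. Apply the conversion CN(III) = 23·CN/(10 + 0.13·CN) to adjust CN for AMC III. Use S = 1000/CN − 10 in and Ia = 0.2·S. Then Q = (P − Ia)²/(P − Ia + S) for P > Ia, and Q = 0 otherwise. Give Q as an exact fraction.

Wet (AMC III): CN(III) = 23·58/(10 + 0.13·58) = 1334/(877/50) = 66700/877 ≈ 76.055
Retention S: 1000/CN − 10 with CN=76.055 → S = 2100/667 ≈ 3.148 in
Initial abstraction Ia = S/5 = (2100/667)/5 = 420/667 ≈ 0.630 in
P − Ia = 5.720 − 0.630 = 84881/16675 ≈ 5.090 in (> 0, runoff occurs)
Q = (84881/16675)²/((84881/16675) + 2100/667) = (7204784161/278055625)/(137381/16675) = 7204784161/2290828175 in ≈ 3.145 in

Q = 7204784161/2290828175 in ≈ 3.145 in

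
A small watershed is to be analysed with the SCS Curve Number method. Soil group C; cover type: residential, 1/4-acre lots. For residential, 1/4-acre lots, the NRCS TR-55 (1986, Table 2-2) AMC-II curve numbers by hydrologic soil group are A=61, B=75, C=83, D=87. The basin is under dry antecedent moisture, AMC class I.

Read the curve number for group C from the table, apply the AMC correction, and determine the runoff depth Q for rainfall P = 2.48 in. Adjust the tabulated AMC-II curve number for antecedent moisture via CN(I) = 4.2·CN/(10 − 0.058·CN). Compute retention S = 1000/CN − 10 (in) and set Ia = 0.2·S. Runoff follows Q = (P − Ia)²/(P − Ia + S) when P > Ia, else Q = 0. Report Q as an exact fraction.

NRCS table: residential, 1/4-acre lots, soil group C → CN(II) = 83
Adjust CN=83 to AMC I: 4.2·83/(10 − 0.058·83) → (1743/5) ÷ (2593/500) = 174300/2593 ≈ 67.219
Retention S: 1000/CN − 10 with CN=67.219 → S = 8500/1743 ≈ 4.877 in
Initial abstraction Ia = S/5 = (8500/1743)/5 = 1700/1743 ≈ 0.975 in
P − Ia = 2.480 − 0.975 = 65566/43575 ≈ 1.505 in (> 0, runoff occurs)
Q: (65566/43575)² ÷ (278066/43575) = 2149450178/6058362975 in (≈ 0.355 in)

Q = 2149450178/6058362975 in ≈ 0.355 in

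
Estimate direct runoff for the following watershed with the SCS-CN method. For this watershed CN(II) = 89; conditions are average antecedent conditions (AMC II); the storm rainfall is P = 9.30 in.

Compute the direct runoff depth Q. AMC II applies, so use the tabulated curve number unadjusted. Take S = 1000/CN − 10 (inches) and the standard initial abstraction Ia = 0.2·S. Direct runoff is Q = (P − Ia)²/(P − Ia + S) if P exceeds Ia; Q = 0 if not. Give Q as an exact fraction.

Q = 64915249/8149730 in ≈ 7.965 in

Average conditions: CN = 89 (no AMC adjustment).
Max retention: S = 1000/89 − 10 = 110/89 in (≈ 1.236 in)
Ia = 0.2·(110/89) = 22/89 in ≈ 0.247 in
P − Ia = 9.300 − 0.247 = 8057/890 ≈ 9.053 in (> 0, runoff occurs)
Q: (8057/890)² ÷ (9157/890) = 64915249/8149730 in (≈ 7.965 in)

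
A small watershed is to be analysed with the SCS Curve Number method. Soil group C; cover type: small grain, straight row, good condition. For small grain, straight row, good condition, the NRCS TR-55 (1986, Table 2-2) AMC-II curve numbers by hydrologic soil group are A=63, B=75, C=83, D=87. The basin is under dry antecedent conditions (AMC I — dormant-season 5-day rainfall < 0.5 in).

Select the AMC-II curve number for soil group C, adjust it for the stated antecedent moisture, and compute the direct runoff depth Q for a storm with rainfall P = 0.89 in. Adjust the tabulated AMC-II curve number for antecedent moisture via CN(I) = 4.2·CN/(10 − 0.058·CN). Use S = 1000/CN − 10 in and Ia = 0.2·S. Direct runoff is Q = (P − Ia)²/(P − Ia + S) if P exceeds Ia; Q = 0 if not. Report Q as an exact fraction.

NRCS table: small grain, straight row, good condition, soil group C → CN(II) = 83
CN(I) from CN(II)=83: (4.2·83)/(10 − 0.058·83) = 174300/2593 ≈ 67.219
S = 1000/(174300/2593) − 10 = 8500/1743 in ≈ 4.877 in
Ia = 0.2·(8500/1743) = 1700/1743 in ≈ 0.975 in
P = 0.890 ≤ Ia = 0.975 in: entire storm abstracted, Q = 0.

Q = 0 in ≈ 0.000 in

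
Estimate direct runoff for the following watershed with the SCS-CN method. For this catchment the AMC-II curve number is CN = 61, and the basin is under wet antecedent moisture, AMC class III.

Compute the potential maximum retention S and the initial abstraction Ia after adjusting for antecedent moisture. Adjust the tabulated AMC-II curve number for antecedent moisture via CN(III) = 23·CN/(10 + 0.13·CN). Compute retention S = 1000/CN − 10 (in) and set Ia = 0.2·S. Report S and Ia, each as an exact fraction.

Wet (AMC III): CN(III) = 23·61/(10 + 0.13·61) = 1403/(1793/100) = 140300/1793 ≈ 78.249
S = 1000/(140300/1793) − 10 = 3900/1403 in ≈ 2.780 in
Ia = 0.2S: 0.2·2.780 = 0.556 in (exactly 780/1403)

S = 3900/1403 in ≈ 2.780 in; Ia = 780/1403 in ≈ 0.556 in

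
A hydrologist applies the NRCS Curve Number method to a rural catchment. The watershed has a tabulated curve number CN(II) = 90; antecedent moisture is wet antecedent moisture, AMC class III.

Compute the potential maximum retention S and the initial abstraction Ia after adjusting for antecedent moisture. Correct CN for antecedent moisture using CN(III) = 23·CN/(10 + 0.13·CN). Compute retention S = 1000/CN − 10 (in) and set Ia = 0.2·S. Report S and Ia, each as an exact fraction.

S = 100/207 in ≈ 0.483 in; Ia = 20/207 in ≈ 0.097 in

Wet (AMC III): CN(III) = 23·90/(10 + 0.13·90) = 2070/(217/10) = 20700/217 ≈ 95.392
S = 1000/(20700/217) − 10 = 100/207 in ≈ 0.483 in
Ia = 0.2S: 0.2·0.483 = 0.097 in (exactly 20/207)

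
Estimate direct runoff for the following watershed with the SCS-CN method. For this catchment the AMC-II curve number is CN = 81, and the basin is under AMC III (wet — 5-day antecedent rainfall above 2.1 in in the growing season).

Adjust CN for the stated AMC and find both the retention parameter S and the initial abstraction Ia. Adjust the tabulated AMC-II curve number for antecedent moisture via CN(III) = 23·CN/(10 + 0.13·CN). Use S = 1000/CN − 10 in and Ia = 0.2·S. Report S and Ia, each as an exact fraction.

Adjust CN=81 to AMC III: 23·81/(10 + 0.13·81) → 1863 ÷ (2053/100) = 186300/2053 ≈ 90.745
S = 1000/(186300/2053) − 10 = 1900/1863 in ≈ 1.020 in
Ia = 0.2S: 0.2·1.020 = 0.204 in (exactly 380/1863)

S = 1900/1863 in ≈ 1.020 in; Ia = 380/1863 in ≈ 0.204 in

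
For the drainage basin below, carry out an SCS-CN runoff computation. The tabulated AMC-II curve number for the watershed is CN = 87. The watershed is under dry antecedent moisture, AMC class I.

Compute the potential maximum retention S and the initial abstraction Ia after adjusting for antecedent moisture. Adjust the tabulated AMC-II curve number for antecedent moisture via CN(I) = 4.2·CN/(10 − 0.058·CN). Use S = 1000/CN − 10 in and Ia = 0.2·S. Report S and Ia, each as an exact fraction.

Dry (AMC I): CN(I) = 4.2·87/(10 − 0.058·87) = (1827/5)/(2477/500) = 182700/2477 ≈ 73.759
Max retention: S = 1000/(182700/2477) − 10 = 6500/1827 in (≈ 3.558 in)
Ia = 0.2S: 0.2·3.558 = 0.712 in (exactly 1300/1827)

S = 6500/1827 in ≈ 3.558 in; Ia = 1300/1827 in ≈ 0.712 in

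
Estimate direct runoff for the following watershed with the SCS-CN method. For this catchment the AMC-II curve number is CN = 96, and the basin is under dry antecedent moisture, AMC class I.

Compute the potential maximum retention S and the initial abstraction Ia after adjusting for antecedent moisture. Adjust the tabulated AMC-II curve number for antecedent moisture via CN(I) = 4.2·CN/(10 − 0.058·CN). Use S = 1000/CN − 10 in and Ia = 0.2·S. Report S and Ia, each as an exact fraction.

S = 125/126 in ≈ 0.992 in; Ia = 25/126 in ≈ 0.198 in

CN(I) from CN(II)=96: (4.2·96)/(10 − 0.058·96) = 25200/277 ≈ 90.975
Retention S: 1000/CN − 10 with CN=90.975 → S = 125/126 ≈ 0.992 in
Ia = 0.2·(125/126) = 25/126 in ≈ 0.198 in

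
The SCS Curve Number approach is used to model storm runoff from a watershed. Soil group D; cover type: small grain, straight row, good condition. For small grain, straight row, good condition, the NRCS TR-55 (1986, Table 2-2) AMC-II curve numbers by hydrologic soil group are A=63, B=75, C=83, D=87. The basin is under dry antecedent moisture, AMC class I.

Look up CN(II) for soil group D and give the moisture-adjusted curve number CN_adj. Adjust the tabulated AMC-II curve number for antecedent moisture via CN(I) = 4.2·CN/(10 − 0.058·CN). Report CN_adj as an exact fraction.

NRCS table: small grain, straight row, good condition, soil group D → CN(II) = 87
Adjust CN=87 to AMC I: 4.2·87/(10 − 0.058·87) → (1827/5) ÷ (2477/500) = 182700/2477 ≈ 73.759

CN_adj = 182700/2477 ≈ 73.759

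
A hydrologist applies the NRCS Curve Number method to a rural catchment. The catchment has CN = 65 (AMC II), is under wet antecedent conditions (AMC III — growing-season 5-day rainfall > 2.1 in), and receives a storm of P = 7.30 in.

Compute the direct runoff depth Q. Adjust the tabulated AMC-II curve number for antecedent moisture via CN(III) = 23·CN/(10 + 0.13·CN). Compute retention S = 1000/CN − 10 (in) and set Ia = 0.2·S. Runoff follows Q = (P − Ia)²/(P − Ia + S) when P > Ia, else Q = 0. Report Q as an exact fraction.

Q = 417262329/82006730 in ≈ 5.088 in

Adjust CN=65 to AMC III: 23·65/(10 + 0.13·65) → 1495 ÷ (369/20) = 29900/369 ≈ 81.030
Retention S: 1000/CN − 10 with CN=81.030 → S = 700/299 ≈ 2.341 in
Ia = 0.2S: 0.2·2.341 = 0.468 in (exactly 140/299)
P − Ia = 7.300 − 0.468 = 20427/2990 ≈ 6.832 in (> 0, runoff occurs)
Q: (20427/2990)² ÷ (27427/2990) = 417262329/82006730 in (≈ 5.088 in)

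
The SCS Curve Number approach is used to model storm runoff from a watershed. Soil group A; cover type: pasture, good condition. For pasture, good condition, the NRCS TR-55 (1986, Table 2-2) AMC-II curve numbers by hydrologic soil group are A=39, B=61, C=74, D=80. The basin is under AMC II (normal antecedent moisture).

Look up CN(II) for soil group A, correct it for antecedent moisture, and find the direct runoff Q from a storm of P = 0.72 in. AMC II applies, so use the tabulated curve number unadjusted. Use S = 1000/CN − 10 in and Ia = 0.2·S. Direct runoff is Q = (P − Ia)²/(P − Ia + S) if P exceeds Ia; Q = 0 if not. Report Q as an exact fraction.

Q = 0 in ≈ 0.000 in

NRCS table: pasture, good condition, soil group A → CN(II) = 39
AMC II — tabulated CN = 39 applies directly.
S = 1000/39 − 10 = 610/39 in ≈ 15.641 in
Ia = 0.2S: 0.2·15.641 = 3.128 in (exactly 122/39)
P = 0.720 ≤ Ia = 3.128 in: entire storm abstracted, Q = 0.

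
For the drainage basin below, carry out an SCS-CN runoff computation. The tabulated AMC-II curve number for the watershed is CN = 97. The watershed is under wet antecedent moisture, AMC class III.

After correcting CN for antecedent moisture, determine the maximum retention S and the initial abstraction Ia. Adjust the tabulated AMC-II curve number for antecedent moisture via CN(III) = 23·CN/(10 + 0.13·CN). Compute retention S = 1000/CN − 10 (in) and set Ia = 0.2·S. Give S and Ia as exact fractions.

S = 300/2231 in ≈ 0.134 in; Ia = 60/2231 in ≈ 0.027 in

Adjust CN=97 to AMC III: 23·97/(10 + 0.13·97) → 2231 ÷ (2261/100) = 223100/2261 ≈ 98.673
S = 1000/(223100/2261) − 10 = 300/2231 in ≈ 0.134 in
Ia = 0.2·(300/2231) = 60/2231 in ≈ 0.027 in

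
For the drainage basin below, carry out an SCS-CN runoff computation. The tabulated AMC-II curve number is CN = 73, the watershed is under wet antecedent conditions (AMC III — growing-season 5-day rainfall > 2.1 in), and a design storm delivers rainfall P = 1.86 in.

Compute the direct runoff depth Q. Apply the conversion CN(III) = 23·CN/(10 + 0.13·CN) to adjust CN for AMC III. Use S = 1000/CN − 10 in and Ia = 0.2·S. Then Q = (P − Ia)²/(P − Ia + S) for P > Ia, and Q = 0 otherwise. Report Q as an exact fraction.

Q = 5559649203/7391713550 in ≈ 0.752 in

Wet (AMC III): CN(III) = 23·73/(10 + 0.13·73) = 1679/(1949/100) = 167900/1949 ≈ 86.147
Retention S: 1000/CN − 10 with CN=86.147 → S = 2700/1679 ≈ 1.608 in
Ia = 0.2·(2700/1679) = 540/1679 in ≈ 0.322 in
Excess rainfall: 1.860 − 0.322 = 1.538 in; P > Ia so Q > 0
Q = (129147/83950)²/((129147/83950) + 2700/1679) = (16678947609/7047602500)/(264147/83950) = 5559649203/7391713550 in ≈ 0.752 in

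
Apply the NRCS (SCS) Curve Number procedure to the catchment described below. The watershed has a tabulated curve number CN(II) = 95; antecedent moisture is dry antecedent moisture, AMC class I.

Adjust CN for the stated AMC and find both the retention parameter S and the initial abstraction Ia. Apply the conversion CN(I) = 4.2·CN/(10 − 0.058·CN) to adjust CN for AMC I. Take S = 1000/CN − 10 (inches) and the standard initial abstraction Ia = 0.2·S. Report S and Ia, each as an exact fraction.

Dry (AMC I): CN(I) = 4.2·95/(10 − 0.058·95) = 399/(449/100) = 39900/449 ≈ 88.864
Retention S: 1000/CN − 10 with CN=88.864 → S = 500/399 ≈ 1.253 in
Ia = 0.2S: 0.2·1.253 = 0.251 in (exactly 100/399)

S = 500/399 in ≈ 1.253 in; Ia = 100/399 in ≈ 0.251 in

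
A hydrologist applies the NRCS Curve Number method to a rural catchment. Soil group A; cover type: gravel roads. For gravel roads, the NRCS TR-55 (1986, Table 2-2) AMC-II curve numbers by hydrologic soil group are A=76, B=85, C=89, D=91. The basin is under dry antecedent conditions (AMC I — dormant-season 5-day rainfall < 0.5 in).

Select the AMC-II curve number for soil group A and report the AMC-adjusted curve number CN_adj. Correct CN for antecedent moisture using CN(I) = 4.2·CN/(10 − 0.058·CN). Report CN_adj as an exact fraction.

NRCS table: gravel roads, soil group A → CN(II) = 76
Dry (AMC I): CN(I) = 4.2·76/(10 − 0.058·76) = (1596/5)/(699/125) = 13300/233 ≈ 57.082

CN_adj = 13300/233 ≈ 57.082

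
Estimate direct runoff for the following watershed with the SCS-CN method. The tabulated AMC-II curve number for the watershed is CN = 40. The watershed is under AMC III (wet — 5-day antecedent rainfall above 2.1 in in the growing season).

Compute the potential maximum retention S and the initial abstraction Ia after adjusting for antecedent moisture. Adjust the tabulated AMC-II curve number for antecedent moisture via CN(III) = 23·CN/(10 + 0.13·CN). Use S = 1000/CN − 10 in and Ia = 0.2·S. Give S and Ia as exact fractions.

Adjust CN=40 to AMC III: 23·40/(10 + 0.13·40) → 920 ÷ (76/5) = 1150/19 ≈ 60.526
S = 1000/(1150/19) − 10 = 150/23 in ≈ 6.522 in
Ia = 0.2S: 0.2·6.522 = 1.304 in (exactly 30/23)

S = 150/23 in ≈ 6.522 in; Ia = 30/23 in ≈ 1.304 in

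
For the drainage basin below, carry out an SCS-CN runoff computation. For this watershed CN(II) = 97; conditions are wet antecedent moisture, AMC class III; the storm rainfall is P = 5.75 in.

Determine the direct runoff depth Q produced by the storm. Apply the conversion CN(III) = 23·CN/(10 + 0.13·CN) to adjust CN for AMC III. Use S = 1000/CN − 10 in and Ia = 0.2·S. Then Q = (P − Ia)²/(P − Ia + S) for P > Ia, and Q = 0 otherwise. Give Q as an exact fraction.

Q = 2608451329/466484252 in ≈ 5.592 in

CN(III) from CN(II)=97: (23·97)/(10 + 0.13·97) = 223100/2261 ≈ 98.673
S = 1000/(223100/2261) − 10 = 300/2231 in ≈ 0.134 in
Ia = 0.2·(300/2231) = 60/2231 in ≈ 0.027 in
P − Ia = 5.750 − 0.027 = 51073/8924 ≈ 5.723 in (> 0, runoff occurs)
Runoff Q = (P−Ia)²/(P−Ia+S) = (5.723)²/(5.723+0.134) = 2608451329/466484252 ≈ 5.592 in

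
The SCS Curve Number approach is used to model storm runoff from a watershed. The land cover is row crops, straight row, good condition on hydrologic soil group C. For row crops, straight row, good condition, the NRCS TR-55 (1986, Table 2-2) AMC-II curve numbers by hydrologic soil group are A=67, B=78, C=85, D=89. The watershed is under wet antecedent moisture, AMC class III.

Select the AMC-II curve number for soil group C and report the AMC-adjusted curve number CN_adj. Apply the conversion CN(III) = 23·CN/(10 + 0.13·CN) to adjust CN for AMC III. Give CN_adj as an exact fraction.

NRCS table: row crops, straight row, good condition, soil group C → CN(II) = 85
CN(III) from CN(II)=85: (23·85)/(10 + 0.13·85) = 39100/421 ≈ 92.874

CN_adj = 39100/421 ≈ 92.874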